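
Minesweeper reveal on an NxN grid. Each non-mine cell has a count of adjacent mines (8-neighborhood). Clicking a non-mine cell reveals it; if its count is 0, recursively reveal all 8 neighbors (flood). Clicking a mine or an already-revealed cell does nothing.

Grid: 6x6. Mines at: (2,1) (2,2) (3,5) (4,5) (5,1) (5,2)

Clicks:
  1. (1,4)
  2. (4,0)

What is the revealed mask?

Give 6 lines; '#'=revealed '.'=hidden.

Answer: ######
######
...###
......
#.....
......

Derivation:
Click 1 (1,4) count=0: revealed 15 new [(0,0) (0,1) (0,2) (0,3) (0,4) (0,5) (1,0) (1,1) (1,2) (1,3) (1,4) (1,5) (2,3) (2,4) (2,5)] -> total=15
Click 2 (4,0) count=1: revealed 1 new [(4,0)] -> total=16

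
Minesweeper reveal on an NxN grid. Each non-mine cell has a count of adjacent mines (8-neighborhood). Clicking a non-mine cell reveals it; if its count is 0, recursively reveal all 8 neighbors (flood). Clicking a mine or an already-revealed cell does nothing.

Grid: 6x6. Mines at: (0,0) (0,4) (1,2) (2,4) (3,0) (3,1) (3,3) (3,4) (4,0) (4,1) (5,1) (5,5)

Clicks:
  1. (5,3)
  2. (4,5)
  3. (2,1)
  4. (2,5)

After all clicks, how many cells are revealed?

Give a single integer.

Click 1 (5,3) count=0: revealed 6 new [(4,2) (4,3) (4,4) (5,2) (5,3) (5,4)] -> total=6
Click 2 (4,5) count=2: revealed 1 new [(4,5)] -> total=7
Click 3 (2,1) count=3: revealed 1 new [(2,1)] -> total=8
Click 4 (2,5) count=2: revealed 1 new [(2,5)] -> total=9

Answer: 9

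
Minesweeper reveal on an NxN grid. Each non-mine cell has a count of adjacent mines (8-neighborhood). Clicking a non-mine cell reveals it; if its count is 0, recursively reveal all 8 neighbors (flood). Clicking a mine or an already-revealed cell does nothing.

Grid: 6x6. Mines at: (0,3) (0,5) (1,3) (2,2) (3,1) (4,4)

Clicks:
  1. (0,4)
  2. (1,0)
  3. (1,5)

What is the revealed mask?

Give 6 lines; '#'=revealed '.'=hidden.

Answer: ###.#.
###..#
##....
......
......
......

Derivation:
Click 1 (0,4) count=3: revealed 1 new [(0,4)] -> total=1
Click 2 (1,0) count=0: revealed 8 new [(0,0) (0,1) (0,2) (1,0) (1,1) (1,2) (2,0) (2,1)] -> total=9
Click 3 (1,5) count=1: revealed 1 new [(1,5)] -> total=10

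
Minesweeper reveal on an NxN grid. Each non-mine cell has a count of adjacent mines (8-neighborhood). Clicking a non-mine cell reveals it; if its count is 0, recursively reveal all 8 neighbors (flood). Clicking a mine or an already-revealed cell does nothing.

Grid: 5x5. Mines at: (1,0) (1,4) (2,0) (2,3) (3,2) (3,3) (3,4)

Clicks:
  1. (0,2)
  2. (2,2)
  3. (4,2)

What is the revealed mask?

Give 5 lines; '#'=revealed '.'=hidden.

Answer: .###.
.###.
..#..
.....
..#..

Derivation:
Click 1 (0,2) count=0: revealed 6 new [(0,1) (0,2) (0,3) (1,1) (1,2) (1,3)] -> total=6
Click 2 (2,2) count=3: revealed 1 new [(2,2)] -> total=7
Click 3 (4,2) count=2: revealed 1 new [(4,2)] -> total=8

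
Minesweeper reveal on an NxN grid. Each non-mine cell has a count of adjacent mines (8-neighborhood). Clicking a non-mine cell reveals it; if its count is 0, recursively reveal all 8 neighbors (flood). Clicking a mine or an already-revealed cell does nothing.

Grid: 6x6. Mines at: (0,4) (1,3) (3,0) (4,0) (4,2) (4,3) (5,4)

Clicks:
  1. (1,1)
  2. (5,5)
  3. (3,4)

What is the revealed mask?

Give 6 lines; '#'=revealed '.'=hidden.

Answer: ###...
###...
###...
....#.
......
.....#

Derivation:
Click 1 (1,1) count=0: revealed 9 new [(0,0) (0,1) (0,2) (1,0) (1,1) (1,2) (2,0) (2,1) (2,2)] -> total=9
Click 2 (5,5) count=1: revealed 1 new [(5,5)] -> total=10
Click 3 (3,4) count=1: revealed 1 new [(3,4)] -> total=11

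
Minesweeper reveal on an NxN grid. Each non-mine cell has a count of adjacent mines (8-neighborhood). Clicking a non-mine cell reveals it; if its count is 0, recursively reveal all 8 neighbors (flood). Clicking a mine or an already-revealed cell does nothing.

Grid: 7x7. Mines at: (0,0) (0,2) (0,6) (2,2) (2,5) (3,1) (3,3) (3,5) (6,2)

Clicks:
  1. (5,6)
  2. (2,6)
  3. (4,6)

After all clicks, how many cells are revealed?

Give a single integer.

Click 1 (5,6) count=0: revealed 12 new [(4,3) (4,4) (4,5) (4,6) (5,3) (5,4) (5,5) (5,6) (6,3) (6,4) (6,5) (6,6)] -> total=12
Click 2 (2,6) count=2: revealed 1 new [(2,6)] -> total=13
Click 3 (4,6) count=1: revealed 0 new [(none)] -> total=13

Answer: 13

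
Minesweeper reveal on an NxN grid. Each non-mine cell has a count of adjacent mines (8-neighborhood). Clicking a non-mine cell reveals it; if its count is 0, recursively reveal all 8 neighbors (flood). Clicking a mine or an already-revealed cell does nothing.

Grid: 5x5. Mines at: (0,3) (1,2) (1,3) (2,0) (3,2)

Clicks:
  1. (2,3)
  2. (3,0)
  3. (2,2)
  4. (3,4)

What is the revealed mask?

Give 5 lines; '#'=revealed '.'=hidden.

Answer: .....
.....
..###
#..##
...##

Derivation:
Click 1 (2,3) count=3: revealed 1 new [(2,3)] -> total=1
Click 2 (3,0) count=1: revealed 1 new [(3,0)] -> total=2
Click 3 (2,2) count=3: revealed 1 new [(2,2)] -> total=3
Click 4 (3,4) count=0: revealed 5 new [(2,4) (3,3) (3,4) (4,3) (4,4)] -> total=8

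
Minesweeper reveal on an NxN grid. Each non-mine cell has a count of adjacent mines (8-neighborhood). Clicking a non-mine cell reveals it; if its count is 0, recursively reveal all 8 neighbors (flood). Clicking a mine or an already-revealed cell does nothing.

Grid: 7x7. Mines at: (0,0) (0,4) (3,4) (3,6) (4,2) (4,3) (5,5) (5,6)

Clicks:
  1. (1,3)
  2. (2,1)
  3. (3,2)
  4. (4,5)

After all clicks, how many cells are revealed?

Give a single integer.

Click 1 (1,3) count=1: revealed 1 new [(1,3)] -> total=1
Click 2 (2,1) count=0: revealed 26 new [(0,1) (0,2) (0,3) (1,0) (1,1) (1,2) (2,0) (2,1) (2,2) (2,3) (3,0) (3,1) (3,2) (3,3) (4,0) (4,1) (5,0) (5,1) (5,2) (5,3) (5,4) (6,0) (6,1) (6,2) (6,3) (6,4)] -> total=27
Click 3 (3,2) count=2: revealed 0 new [(none)] -> total=27
Click 4 (4,5) count=4: revealed 1 new [(4,5)] -> total=28

Answer: 28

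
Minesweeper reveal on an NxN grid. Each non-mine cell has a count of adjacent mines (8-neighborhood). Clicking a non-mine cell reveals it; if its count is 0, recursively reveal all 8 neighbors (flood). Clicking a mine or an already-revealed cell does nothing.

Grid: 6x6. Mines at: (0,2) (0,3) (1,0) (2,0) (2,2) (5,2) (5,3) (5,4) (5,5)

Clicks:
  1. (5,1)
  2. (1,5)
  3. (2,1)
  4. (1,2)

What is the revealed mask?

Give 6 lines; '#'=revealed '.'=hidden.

Answer: ....##
..####
.#.###
...###
...###
.#....

Derivation:
Click 1 (5,1) count=1: revealed 1 new [(5,1)] -> total=1
Click 2 (1,5) count=0: revealed 14 new [(0,4) (0,5) (1,3) (1,4) (1,5) (2,3) (2,4) (2,5) (3,3) (3,4) (3,5) (4,3) (4,4) (4,5)] -> total=15
Click 3 (2,1) count=3: revealed 1 new [(2,1)] -> total=16
Click 4 (1,2) count=3: revealed 1 new [(1,2)] -> total=17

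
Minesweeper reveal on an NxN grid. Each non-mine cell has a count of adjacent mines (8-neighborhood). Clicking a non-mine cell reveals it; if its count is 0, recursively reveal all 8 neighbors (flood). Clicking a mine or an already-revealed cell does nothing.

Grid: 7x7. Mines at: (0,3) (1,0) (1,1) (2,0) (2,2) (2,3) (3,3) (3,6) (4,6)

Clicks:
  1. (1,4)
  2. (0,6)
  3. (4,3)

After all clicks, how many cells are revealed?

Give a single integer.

Click 1 (1,4) count=2: revealed 1 new [(1,4)] -> total=1
Click 2 (0,6) count=0: revealed 8 new [(0,4) (0,5) (0,6) (1,5) (1,6) (2,4) (2,5) (2,6)] -> total=9
Click 3 (4,3) count=1: revealed 1 new [(4,3)] -> total=10

Answer: 10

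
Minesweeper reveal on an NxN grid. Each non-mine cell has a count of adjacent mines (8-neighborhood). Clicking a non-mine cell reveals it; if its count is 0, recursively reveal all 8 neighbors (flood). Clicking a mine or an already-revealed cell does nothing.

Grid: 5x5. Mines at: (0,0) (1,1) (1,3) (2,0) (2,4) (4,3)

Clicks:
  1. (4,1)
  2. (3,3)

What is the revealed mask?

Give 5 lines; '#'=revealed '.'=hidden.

Click 1 (4,1) count=0: revealed 6 new [(3,0) (3,1) (3,2) (4,0) (4,1) (4,2)] -> total=6
Click 2 (3,3) count=2: revealed 1 new [(3,3)] -> total=7

Answer: .....
.....
.....
####.
###..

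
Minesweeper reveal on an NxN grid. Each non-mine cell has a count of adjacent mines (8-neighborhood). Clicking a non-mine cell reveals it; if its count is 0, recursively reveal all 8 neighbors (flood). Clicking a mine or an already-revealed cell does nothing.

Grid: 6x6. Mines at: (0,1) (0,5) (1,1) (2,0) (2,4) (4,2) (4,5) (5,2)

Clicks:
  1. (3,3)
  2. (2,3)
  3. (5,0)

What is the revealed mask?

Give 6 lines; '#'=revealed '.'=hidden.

Click 1 (3,3) count=2: revealed 1 new [(3,3)] -> total=1
Click 2 (2,3) count=1: revealed 1 new [(2,3)] -> total=2
Click 3 (5,0) count=0: revealed 6 new [(3,0) (3,1) (4,0) (4,1) (5,0) (5,1)] -> total=8

Answer: ......
......
...#..
##.#..
##....
##....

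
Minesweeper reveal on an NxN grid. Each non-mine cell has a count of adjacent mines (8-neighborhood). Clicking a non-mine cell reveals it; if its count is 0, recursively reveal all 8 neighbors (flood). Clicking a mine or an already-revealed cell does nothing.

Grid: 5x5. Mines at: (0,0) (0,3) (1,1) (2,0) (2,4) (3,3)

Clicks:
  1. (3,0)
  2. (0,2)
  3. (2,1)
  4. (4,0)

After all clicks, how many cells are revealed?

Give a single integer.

Click 1 (3,0) count=1: revealed 1 new [(3,0)] -> total=1
Click 2 (0,2) count=2: revealed 1 new [(0,2)] -> total=2
Click 3 (2,1) count=2: revealed 1 new [(2,1)] -> total=3
Click 4 (4,0) count=0: revealed 5 new [(3,1) (3,2) (4,0) (4,1) (4,2)] -> total=8

Answer: 8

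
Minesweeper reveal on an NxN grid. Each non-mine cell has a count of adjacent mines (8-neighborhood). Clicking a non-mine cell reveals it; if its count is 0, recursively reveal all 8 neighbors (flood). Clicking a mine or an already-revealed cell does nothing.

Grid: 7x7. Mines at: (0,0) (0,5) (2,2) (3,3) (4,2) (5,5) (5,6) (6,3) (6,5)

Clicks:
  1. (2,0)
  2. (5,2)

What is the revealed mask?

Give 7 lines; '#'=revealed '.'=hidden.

Answer: .......
##.....
##.....
##.....
##.....
###....
###....

Derivation:
Click 1 (2,0) count=0: revealed 14 new [(1,0) (1,1) (2,0) (2,1) (3,0) (3,1) (4,0) (4,1) (5,0) (5,1) (5,2) (6,0) (6,1) (6,2)] -> total=14
Click 2 (5,2) count=2: revealed 0 new [(none)] -> total=14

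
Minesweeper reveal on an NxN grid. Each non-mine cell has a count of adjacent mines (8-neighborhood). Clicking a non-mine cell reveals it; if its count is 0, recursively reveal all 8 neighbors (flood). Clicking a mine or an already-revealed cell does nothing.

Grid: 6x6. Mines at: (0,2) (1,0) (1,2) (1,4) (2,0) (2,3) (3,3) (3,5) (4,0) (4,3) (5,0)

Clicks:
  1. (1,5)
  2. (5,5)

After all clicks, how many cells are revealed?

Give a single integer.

Answer: 5

Derivation:
Click 1 (1,5) count=1: revealed 1 new [(1,5)] -> total=1
Click 2 (5,5) count=0: revealed 4 new [(4,4) (4,5) (5,4) (5,5)] -> total=5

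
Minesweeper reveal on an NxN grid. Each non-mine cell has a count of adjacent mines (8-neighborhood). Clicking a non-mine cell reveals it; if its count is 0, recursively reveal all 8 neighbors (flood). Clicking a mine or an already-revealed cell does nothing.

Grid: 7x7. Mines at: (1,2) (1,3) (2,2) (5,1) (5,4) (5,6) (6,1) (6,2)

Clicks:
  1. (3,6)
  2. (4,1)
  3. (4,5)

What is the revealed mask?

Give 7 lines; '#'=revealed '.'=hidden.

Click 1 (3,6) count=0: revealed 18 new [(0,4) (0,5) (0,6) (1,4) (1,5) (1,6) (2,3) (2,4) (2,5) (2,6) (3,3) (3,4) (3,5) (3,6) (4,3) (4,4) (4,5) (4,6)] -> total=18
Click 2 (4,1) count=1: revealed 1 new [(4,1)] -> total=19
Click 3 (4,5) count=2: revealed 0 new [(none)] -> total=19

Answer: ....###
....###
...####
...####
.#.####
.......
.......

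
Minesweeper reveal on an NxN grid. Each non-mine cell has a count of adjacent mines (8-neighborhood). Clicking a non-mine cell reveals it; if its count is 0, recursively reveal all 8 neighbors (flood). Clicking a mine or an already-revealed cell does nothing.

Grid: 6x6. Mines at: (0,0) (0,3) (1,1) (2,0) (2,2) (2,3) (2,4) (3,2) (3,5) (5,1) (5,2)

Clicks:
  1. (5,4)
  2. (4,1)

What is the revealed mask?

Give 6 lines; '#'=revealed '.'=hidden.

Click 1 (5,4) count=0: revealed 6 new [(4,3) (4,4) (4,5) (5,3) (5,4) (5,5)] -> total=6
Click 2 (4,1) count=3: revealed 1 new [(4,1)] -> total=7

Answer: ......
......
......
......
.#.###
...###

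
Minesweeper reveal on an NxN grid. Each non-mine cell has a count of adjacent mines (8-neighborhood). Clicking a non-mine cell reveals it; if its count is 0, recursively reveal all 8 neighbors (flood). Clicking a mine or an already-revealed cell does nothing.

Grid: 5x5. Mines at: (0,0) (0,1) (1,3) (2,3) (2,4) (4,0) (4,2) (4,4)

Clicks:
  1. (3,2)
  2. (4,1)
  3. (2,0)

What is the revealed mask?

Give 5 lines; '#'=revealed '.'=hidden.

Answer: .....
###..
###..
###..
.#...

Derivation:
Click 1 (3,2) count=2: revealed 1 new [(3,2)] -> total=1
Click 2 (4,1) count=2: revealed 1 new [(4,1)] -> total=2
Click 3 (2,0) count=0: revealed 8 new [(1,0) (1,1) (1,2) (2,0) (2,1) (2,2) (3,0) (3,1)] -> total=10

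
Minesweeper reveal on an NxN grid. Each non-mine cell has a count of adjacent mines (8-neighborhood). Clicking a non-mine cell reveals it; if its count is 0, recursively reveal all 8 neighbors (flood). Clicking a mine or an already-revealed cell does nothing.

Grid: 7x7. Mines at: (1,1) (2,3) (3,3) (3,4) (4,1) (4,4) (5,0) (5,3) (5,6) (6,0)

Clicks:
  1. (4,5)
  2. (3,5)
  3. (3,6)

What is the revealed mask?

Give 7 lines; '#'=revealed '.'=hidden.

Answer: ..#####
..#####
....###
.....##
.....##
.......
.......

Derivation:
Click 1 (4,5) count=3: revealed 1 new [(4,5)] -> total=1
Click 2 (3,5) count=2: revealed 1 new [(3,5)] -> total=2
Click 3 (3,6) count=0: revealed 15 new [(0,2) (0,3) (0,4) (0,5) (0,6) (1,2) (1,3) (1,4) (1,5) (1,6) (2,4) (2,5) (2,6) (3,6) (4,6)] -> total=17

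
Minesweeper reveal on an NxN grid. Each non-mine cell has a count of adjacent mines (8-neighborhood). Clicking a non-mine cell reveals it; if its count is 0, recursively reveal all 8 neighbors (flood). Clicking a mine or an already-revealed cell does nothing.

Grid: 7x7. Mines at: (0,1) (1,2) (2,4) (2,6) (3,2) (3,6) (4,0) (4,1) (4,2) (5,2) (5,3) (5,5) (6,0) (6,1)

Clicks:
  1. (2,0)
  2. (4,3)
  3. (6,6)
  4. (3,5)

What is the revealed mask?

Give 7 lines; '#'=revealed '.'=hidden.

Answer: .......
##.....
##.....
##...#.
...#...
.......
......#

Derivation:
Click 1 (2,0) count=0: revealed 6 new [(1,0) (1,1) (2,0) (2,1) (3,0) (3,1)] -> total=6
Click 2 (4,3) count=4: revealed 1 new [(4,3)] -> total=7
Click 3 (6,6) count=1: revealed 1 new [(6,6)] -> total=8
Click 4 (3,5) count=3: revealed 1 new [(3,5)] -> total=9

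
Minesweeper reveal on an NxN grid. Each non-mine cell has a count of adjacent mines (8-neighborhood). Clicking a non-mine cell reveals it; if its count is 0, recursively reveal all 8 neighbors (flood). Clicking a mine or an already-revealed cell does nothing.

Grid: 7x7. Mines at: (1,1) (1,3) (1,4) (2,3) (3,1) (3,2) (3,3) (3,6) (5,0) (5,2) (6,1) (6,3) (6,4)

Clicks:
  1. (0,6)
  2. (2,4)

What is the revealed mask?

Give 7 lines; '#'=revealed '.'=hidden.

Click 1 (0,6) count=0: revealed 6 new [(0,5) (0,6) (1,5) (1,6) (2,5) (2,6)] -> total=6
Click 2 (2,4) count=4: revealed 1 new [(2,4)] -> total=7

Answer: .....##
.....##
....###
.......
.......
.......
.......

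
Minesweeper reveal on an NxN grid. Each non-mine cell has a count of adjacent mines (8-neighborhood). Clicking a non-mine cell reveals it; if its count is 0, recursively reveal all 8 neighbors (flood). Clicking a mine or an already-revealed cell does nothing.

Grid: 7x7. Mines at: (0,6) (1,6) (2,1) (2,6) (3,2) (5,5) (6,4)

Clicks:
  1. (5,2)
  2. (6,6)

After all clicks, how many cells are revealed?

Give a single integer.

Click 1 (5,2) count=0: revealed 14 new [(3,0) (3,1) (4,0) (4,1) (4,2) (4,3) (5,0) (5,1) (5,2) (5,3) (6,0) (6,1) (6,2) (6,3)] -> total=14
Click 2 (6,6) count=1: revealed 1 new [(6,6)] -> total=15

Answer: 15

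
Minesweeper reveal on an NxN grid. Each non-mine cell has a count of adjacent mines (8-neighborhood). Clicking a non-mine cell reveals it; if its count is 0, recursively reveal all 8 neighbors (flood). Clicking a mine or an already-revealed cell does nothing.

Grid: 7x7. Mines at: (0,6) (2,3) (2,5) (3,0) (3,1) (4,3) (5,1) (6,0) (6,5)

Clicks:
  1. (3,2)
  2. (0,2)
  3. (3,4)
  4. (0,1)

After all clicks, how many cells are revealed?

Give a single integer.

Answer: 17

Derivation:
Click 1 (3,2) count=3: revealed 1 new [(3,2)] -> total=1
Click 2 (0,2) count=0: revealed 15 new [(0,0) (0,1) (0,2) (0,3) (0,4) (0,5) (1,0) (1,1) (1,2) (1,3) (1,4) (1,5) (2,0) (2,1) (2,2)] -> total=16
Click 3 (3,4) count=3: revealed 1 new [(3,4)] -> total=17
Click 4 (0,1) count=0: revealed 0 new [(none)] -> total=17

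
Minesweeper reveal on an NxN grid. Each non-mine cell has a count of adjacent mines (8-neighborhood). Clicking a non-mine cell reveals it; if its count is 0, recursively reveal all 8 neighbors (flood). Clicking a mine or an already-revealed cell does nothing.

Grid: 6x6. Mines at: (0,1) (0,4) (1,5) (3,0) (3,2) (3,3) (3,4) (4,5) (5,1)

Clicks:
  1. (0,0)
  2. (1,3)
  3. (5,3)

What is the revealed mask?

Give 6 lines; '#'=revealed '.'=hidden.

Answer: #.....
...#..
......
......
..###.
..###.

Derivation:
Click 1 (0,0) count=1: revealed 1 new [(0,0)] -> total=1
Click 2 (1,3) count=1: revealed 1 new [(1,3)] -> total=2
Click 3 (5,3) count=0: revealed 6 new [(4,2) (4,3) (4,4) (5,2) (5,3) (5,4)] -> total=8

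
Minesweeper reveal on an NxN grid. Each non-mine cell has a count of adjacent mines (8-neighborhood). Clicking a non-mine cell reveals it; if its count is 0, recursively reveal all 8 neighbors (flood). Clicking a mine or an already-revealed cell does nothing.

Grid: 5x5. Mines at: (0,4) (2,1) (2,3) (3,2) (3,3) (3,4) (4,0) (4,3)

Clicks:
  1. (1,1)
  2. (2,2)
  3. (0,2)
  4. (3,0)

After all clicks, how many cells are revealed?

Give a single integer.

Answer: 10

Derivation:
Click 1 (1,1) count=1: revealed 1 new [(1,1)] -> total=1
Click 2 (2,2) count=4: revealed 1 new [(2,2)] -> total=2
Click 3 (0,2) count=0: revealed 7 new [(0,0) (0,1) (0,2) (0,3) (1,0) (1,2) (1,3)] -> total=9
Click 4 (3,0) count=2: revealed 1 new [(3,0)] -> total=10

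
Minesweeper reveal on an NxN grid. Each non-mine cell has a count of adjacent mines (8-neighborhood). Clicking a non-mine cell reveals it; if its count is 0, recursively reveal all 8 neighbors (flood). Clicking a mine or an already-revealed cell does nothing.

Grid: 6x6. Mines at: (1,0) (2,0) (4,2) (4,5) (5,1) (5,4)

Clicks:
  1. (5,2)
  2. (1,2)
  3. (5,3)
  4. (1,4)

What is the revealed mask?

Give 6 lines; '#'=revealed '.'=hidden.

Click 1 (5,2) count=2: revealed 1 new [(5,2)] -> total=1
Click 2 (1,2) count=0: revealed 20 new [(0,1) (0,2) (0,3) (0,4) (0,5) (1,1) (1,2) (1,3) (1,4) (1,5) (2,1) (2,2) (2,3) (2,4) (2,5) (3,1) (3,2) (3,3) (3,4) (3,5)] -> total=21
Click 3 (5,3) count=2: revealed 1 new [(5,3)] -> total=22
Click 4 (1,4) count=0: revealed 0 new [(none)] -> total=22

Answer: .#####
.#####
.#####
.#####
......
..##..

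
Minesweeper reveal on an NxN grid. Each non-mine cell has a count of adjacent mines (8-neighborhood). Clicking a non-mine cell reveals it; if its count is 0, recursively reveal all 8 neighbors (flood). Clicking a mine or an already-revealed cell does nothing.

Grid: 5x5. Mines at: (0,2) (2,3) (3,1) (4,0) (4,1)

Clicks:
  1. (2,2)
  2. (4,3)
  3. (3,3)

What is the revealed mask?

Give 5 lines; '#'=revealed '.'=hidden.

Answer: .....
.....
..#..
..###
..###

Derivation:
Click 1 (2,2) count=2: revealed 1 new [(2,2)] -> total=1
Click 2 (4,3) count=0: revealed 6 new [(3,2) (3,3) (3,4) (4,2) (4,3) (4,4)] -> total=7
Click 3 (3,3) count=1: revealed 0 new [(none)] -> total=7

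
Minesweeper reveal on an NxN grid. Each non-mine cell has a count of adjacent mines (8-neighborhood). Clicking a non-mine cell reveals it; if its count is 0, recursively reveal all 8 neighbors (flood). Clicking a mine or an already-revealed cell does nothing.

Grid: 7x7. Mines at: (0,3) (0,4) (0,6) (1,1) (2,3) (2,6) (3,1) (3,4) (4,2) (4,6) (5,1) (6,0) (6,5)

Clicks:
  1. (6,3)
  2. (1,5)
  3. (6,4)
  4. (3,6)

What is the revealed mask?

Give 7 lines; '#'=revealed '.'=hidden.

Click 1 (6,3) count=0: revealed 6 new [(5,2) (5,3) (5,4) (6,2) (6,3) (6,4)] -> total=6
Click 2 (1,5) count=3: revealed 1 new [(1,5)] -> total=7
Click 3 (6,4) count=1: revealed 0 new [(none)] -> total=7
Click 4 (3,6) count=2: revealed 1 new [(3,6)] -> total=8

Answer: .......
.....#.
.......
......#
.......
..###..
..###..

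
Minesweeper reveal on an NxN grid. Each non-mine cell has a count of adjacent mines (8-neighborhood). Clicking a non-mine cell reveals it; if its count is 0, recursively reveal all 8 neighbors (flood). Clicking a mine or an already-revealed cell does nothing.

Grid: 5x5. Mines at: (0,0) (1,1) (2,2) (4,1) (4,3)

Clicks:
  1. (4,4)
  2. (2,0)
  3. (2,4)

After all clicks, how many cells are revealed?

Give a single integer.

Click 1 (4,4) count=1: revealed 1 new [(4,4)] -> total=1
Click 2 (2,0) count=1: revealed 1 new [(2,0)] -> total=2
Click 3 (2,4) count=0: revealed 10 new [(0,2) (0,3) (0,4) (1,2) (1,3) (1,4) (2,3) (2,4) (3,3) (3,4)] -> total=12

Answer: 12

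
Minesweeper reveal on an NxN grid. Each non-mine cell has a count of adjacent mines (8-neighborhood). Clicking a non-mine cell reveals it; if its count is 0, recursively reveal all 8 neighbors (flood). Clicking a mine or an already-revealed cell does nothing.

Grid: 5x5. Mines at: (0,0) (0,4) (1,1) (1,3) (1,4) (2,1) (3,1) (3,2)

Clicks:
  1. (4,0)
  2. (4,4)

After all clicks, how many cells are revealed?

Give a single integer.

Answer: 7

Derivation:
Click 1 (4,0) count=1: revealed 1 new [(4,0)] -> total=1
Click 2 (4,4) count=0: revealed 6 new [(2,3) (2,4) (3,3) (3,4) (4,3) (4,4)] -> total=7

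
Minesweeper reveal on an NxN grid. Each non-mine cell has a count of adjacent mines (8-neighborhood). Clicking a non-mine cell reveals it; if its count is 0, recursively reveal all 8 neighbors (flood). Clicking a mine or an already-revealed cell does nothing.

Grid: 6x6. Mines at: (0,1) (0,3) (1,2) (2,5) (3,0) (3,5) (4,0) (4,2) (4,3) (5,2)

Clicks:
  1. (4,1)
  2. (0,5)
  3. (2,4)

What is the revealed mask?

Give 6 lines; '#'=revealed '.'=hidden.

Answer: ....##
....##
....#.
......
.#....
......

Derivation:
Click 1 (4,1) count=4: revealed 1 new [(4,1)] -> total=1
Click 2 (0,5) count=0: revealed 4 new [(0,4) (0,5) (1,4) (1,5)] -> total=5
Click 3 (2,4) count=2: revealed 1 new [(2,4)] -> total=6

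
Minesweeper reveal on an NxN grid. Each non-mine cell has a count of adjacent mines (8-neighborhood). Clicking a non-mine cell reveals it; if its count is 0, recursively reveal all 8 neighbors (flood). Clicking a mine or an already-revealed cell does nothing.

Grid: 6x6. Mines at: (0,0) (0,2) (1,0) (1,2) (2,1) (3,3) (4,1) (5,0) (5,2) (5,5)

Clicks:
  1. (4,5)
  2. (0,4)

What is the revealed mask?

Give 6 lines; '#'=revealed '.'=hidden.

Answer: ...###
...###
...###
....##
....##
......

Derivation:
Click 1 (4,5) count=1: revealed 1 new [(4,5)] -> total=1
Click 2 (0,4) count=0: revealed 12 new [(0,3) (0,4) (0,5) (1,3) (1,4) (1,5) (2,3) (2,4) (2,5) (3,4) (3,5) (4,4)] -> total=13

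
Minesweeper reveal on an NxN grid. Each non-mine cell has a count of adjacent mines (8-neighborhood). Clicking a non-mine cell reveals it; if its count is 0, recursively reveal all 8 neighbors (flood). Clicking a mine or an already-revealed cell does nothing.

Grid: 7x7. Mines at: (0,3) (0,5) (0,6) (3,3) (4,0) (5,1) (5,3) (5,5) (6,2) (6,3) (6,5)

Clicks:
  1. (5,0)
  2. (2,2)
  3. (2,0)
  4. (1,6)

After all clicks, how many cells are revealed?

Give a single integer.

Answer: 14

Derivation:
Click 1 (5,0) count=2: revealed 1 new [(5,0)] -> total=1
Click 2 (2,2) count=1: revealed 1 new [(2,2)] -> total=2
Click 3 (2,0) count=0: revealed 11 new [(0,0) (0,1) (0,2) (1,0) (1,1) (1,2) (2,0) (2,1) (3,0) (3,1) (3,2)] -> total=13
Click 4 (1,6) count=2: revealed 1 new [(1,6)] -> total=14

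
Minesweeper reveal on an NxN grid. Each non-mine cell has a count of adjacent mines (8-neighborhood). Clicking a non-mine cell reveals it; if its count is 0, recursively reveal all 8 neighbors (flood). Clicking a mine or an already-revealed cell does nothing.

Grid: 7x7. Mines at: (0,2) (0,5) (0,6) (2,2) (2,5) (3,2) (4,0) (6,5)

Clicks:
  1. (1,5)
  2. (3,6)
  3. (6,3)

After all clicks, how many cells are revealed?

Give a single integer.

Answer: 23

Derivation:
Click 1 (1,5) count=3: revealed 1 new [(1,5)] -> total=1
Click 2 (3,6) count=1: revealed 1 new [(3,6)] -> total=2
Click 3 (6,3) count=0: revealed 21 new [(3,3) (3,4) (3,5) (4,1) (4,2) (4,3) (4,4) (4,5) (4,6) (5,0) (5,1) (5,2) (5,3) (5,4) (5,5) (5,6) (6,0) (6,1) (6,2) (6,3) (6,4)] -> total=23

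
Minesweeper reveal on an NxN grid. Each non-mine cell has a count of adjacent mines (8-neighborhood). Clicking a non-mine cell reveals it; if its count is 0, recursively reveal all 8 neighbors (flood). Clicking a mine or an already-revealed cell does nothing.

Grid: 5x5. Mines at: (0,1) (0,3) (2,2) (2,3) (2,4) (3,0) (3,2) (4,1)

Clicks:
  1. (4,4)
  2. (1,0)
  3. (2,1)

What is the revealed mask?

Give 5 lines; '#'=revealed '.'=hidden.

Click 1 (4,4) count=0: revealed 4 new [(3,3) (3,4) (4,3) (4,4)] -> total=4
Click 2 (1,0) count=1: revealed 1 new [(1,0)] -> total=5
Click 3 (2,1) count=3: revealed 1 new [(2,1)] -> total=6

Answer: .....
#....
.#...
...##
...##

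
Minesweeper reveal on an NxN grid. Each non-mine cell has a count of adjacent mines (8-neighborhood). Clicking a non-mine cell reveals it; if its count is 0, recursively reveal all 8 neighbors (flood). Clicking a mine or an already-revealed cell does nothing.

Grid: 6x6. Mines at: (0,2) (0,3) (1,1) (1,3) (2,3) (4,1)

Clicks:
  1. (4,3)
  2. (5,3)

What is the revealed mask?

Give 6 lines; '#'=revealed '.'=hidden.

Answer: ....##
....##
....##
..####
..####
..####

Derivation:
Click 1 (4,3) count=0: revealed 18 new [(0,4) (0,5) (1,4) (1,5) (2,4) (2,5) (3,2) (3,3) (3,4) (3,5) (4,2) (4,3) (4,4) (4,5) (5,2) (5,3) (5,4) (5,5)] -> total=18
Click 2 (5,3) count=0: revealed 0 new [(none)] -> total=18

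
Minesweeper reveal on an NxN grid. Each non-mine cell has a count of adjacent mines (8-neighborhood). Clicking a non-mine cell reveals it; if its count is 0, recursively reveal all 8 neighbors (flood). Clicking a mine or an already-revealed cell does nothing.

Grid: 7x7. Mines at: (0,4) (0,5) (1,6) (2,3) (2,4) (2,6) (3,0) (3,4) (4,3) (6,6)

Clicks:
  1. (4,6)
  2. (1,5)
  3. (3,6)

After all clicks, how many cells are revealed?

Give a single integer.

Click 1 (4,6) count=0: revealed 6 new [(3,5) (3,6) (4,5) (4,6) (5,5) (5,6)] -> total=6
Click 2 (1,5) count=5: revealed 1 new [(1,5)] -> total=7
Click 3 (3,6) count=1: revealed 0 new [(none)] -> total=7

Answer: 7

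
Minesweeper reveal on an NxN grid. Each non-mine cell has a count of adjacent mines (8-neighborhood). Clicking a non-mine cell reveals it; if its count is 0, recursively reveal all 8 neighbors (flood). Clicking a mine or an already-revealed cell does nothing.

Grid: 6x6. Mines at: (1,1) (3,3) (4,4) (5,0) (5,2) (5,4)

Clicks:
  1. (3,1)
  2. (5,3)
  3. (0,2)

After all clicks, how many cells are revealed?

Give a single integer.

Click 1 (3,1) count=0: revealed 9 new [(2,0) (2,1) (2,2) (3,0) (3,1) (3,2) (4,0) (4,1) (4,2)] -> total=9
Click 2 (5,3) count=3: revealed 1 new [(5,3)] -> total=10
Click 3 (0,2) count=1: revealed 1 new [(0,2)] -> total=11

Answer: 11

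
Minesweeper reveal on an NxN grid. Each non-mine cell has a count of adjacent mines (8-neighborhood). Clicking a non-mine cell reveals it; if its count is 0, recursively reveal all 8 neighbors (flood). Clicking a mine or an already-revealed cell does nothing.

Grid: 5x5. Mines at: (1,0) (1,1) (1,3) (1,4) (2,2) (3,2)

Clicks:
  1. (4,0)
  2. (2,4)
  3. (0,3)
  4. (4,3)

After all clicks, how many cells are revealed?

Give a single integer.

Answer: 9

Derivation:
Click 1 (4,0) count=0: revealed 6 new [(2,0) (2,1) (3,0) (3,1) (4,0) (4,1)] -> total=6
Click 2 (2,4) count=2: revealed 1 new [(2,4)] -> total=7
Click 3 (0,3) count=2: revealed 1 new [(0,3)] -> total=8
Click 4 (4,3) count=1: revealed 1 new [(4,3)] -> total=9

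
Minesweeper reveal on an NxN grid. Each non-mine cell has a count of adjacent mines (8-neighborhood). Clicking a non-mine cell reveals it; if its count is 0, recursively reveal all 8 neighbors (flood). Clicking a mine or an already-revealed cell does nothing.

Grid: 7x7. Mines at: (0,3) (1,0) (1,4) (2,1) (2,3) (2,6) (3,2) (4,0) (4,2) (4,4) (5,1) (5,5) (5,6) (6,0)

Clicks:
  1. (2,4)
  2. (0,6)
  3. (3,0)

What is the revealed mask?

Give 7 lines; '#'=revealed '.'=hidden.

Answer: .....##
.....##
....#..
#......
.......
.......
.......

Derivation:
Click 1 (2,4) count=2: revealed 1 new [(2,4)] -> total=1
Click 2 (0,6) count=0: revealed 4 new [(0,5) (0,6) (1,5) (1,6)] -> total=5
Click 3 (3,0) count=2: revealed 1 new [(3,0)] -> total=6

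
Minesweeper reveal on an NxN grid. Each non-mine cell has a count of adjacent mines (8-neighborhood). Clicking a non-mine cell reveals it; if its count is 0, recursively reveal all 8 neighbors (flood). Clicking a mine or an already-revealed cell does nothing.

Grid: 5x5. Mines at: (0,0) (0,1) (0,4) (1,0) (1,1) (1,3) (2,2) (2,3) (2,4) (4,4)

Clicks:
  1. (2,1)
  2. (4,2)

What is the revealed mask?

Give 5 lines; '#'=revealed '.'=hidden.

Click 1 (2,1) count=3: revealed 1 new [(2,1)] -> total=1
Click 2 (4,2) count=0: revealed 9 new [(2,0) (3,0) (3,1) (3,2) (3,3) (4,0) (4,1) (4,2) (4,3)] -> total=10

Answer: .....
.....
##...
####.
####.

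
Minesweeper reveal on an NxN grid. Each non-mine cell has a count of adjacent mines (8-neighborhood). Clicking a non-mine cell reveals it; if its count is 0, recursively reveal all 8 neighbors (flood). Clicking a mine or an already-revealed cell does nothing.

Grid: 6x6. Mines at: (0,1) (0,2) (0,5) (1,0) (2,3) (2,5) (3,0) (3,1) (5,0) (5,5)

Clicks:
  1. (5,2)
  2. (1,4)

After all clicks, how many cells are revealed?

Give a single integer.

Click 1 (5,2) count=0: revealed 11 new [(3,2) (3,3) (3,4) (4,1) (4,2) (4,3) (4,4) (5,1) (5,2) (5,3) (5,4)] -> total=11
Click 2 (1,4) count=3: revealed 1 new [(1,4)] -> total=12

Answer: 12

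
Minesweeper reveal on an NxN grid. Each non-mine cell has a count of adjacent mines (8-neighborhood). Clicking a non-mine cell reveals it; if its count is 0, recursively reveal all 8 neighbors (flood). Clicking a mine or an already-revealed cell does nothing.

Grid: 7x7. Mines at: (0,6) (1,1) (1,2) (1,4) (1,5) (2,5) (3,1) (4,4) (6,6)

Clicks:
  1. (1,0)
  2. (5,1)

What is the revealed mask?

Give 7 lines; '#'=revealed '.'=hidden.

Click 1 (1,0) count=1: revealed 1 new [(1,0)] -> total=1
Click 2 (5,1) count=0: revealed 16 new [(4,0) (4,1) (4,2) (4,3) (5,0) (5,1) (5,2) (5,3) (5,4) (5,5) (6,0) (6,1) (6,2) (6,3) (6,4) (6,5)] -> total=17

Answer: .......
#......
.......
.......
####...
######.
######.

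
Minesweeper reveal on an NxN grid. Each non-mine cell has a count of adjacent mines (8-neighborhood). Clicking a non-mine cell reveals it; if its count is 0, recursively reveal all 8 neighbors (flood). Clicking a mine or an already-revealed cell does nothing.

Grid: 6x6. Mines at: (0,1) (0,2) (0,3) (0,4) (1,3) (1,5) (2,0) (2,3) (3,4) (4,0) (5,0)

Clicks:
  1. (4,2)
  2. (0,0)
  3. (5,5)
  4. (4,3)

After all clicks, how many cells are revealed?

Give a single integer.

Click 1 (4,2) count=0: revealed 13 new [(3,1) (3,2) (3,3) (4,1) (4,2) (4,3) (4,4) (4,5) (5,1) (5,2) (5,3) (5,4) (5,5)] -> total=13
Click 2 (0,0) count=1: revealed 1 new [(0,0)] -> total=14
Click 3 (5,5) count=0: revealed 0 new [(none)] -> total=14
Click 4 (4,3) count=1: revealed 0 new [(none)] -> total=14

Answer: 14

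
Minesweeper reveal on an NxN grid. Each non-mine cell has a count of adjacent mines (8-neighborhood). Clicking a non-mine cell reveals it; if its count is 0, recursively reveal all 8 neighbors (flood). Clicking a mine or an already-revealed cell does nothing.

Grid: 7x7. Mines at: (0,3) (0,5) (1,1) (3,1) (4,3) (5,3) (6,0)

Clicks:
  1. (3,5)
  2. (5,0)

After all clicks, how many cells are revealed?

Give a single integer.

Answer: 25

Derivation:
Click 1 (3,5) count=0: revealed 24 new [(1,2) (1,3) (1,4) (1,5) (1,6) (2,2) (2,3) (2,4) (2,5) (2,6) (3,2) (3,3) (3,4) (3,5) (3,6) (4,4) (4,5) (4,6) (5,4) (5,5) (5,6) (6,4) (6,5) (6,6)] -> total=24
Click 2 (5,0) count=1: revealed 1 new [(5,0)] -> total=25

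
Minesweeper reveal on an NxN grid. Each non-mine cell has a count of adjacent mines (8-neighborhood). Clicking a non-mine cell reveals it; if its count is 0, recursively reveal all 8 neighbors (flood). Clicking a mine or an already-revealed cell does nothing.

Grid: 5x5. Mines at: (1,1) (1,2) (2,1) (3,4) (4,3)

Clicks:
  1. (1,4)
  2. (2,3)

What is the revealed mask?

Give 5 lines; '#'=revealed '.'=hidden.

Answer: ...##
...##
...##
.....
.....

Derivation:
Click 1 (1,4) count=0: revealed 6 new [(0,3) (0,4) (1,3) (1,4) (2,3) (2,4)] -> total=6
Click 2 (2,3) count=2: revealed 0 new [(none)] -> total=6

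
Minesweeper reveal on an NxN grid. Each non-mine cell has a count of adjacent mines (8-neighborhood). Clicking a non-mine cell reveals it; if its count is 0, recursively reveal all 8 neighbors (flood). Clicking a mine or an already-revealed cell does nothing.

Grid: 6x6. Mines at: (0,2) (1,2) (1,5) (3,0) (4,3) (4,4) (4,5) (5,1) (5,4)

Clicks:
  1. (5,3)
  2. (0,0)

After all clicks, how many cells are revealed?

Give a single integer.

Click 1 (5,3) count=3: revealed 1 new [(5,3)] -> total=1
Click 2 (0,0) count=0: revealed 6 new [(0,0) (0,1) (1,0) (1,1) (2,0) (2,1)] -> total=7

Answer: 7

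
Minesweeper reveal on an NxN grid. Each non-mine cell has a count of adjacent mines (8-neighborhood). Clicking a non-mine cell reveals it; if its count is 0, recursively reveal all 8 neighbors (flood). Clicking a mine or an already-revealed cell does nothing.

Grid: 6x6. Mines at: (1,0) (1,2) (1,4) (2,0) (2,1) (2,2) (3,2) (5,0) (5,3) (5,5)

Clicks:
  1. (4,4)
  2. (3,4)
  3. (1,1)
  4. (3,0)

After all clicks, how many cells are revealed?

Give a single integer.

Click 1 (4,4) count=2: revealed 1 new [(4,4)] -> total=1
Click 2 (3,4) count=0: revealed 8 new [(2,3) (2,4) (2,5) (3,3) (3,4) (3,5) (4,3) (4,5)] -> total=9
Click 3 (1,1) count=5: revealed 1 new [(1,1)] -> total=10
Click 4 (3,0) count=2: revealed 1 new [(3,0)] -> total=11

Answer: 11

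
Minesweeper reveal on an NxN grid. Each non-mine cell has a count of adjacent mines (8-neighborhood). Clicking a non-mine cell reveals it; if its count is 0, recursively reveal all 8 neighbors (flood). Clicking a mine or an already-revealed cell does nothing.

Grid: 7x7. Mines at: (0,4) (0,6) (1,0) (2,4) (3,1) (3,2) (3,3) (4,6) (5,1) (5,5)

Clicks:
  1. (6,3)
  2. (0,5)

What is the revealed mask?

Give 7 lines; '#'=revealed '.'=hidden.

Answer: .....#.
.......
.......
.......
..###..
..###..
..###..

Derivation:
Click 1 (6,3) count=0: revealed 9 new [(4,2) (4,3) (4,4) (5,2) (5,3) (5,4) (6,2) (6,3) (6,4)] -> total=9
Click 2 (0,5) count=2: revealed 1 new [(0,5)] -> total=10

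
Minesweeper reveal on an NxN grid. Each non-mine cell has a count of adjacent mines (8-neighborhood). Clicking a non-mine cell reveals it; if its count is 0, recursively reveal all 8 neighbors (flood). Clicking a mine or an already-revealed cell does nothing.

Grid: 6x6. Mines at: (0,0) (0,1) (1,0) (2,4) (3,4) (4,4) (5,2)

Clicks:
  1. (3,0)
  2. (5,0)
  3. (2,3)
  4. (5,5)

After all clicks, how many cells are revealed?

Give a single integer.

Answer: 18

Derivation:
Click 1 (3,0) count=0: revealed 17 new [(1,1) (1,2) (1,3) (2,0) (2,1) (2,2) (2,3) (3,0) (3,1) (3,2) (3,3) (4,0) (4,1) (4,2) (4,3) (5,0) (5,1)] -> total=17
Click 2 (5,0) count=0: revealed 0 new [(none)] -> total=17
Click 3 (2,3) count=2: revealed 0 new [(none)] -> total=17
Click 4 (5,5) count=1: revealed 1 new [(5,5)] -> total=18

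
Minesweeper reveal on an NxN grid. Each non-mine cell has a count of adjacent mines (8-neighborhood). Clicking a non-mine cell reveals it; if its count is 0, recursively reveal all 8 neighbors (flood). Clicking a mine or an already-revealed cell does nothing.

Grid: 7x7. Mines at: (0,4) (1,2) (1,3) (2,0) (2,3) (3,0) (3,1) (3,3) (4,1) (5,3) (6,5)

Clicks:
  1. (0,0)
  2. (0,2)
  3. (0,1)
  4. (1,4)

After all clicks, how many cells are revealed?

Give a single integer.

Click 1 (0,0) count=0: revealed 4 new [(0,0) (0,1) (1,0) (1,1)] -> total=4
Click 2 (0,2) count=2: revealed 1 new [(0,2)] -> total=5
Click 3 (0,1) count=1: revealed 0 new [(none)] -> total=5
Click 4 (1,4) count=3: revealed 1 new [(1,4)] -> total=6

Answer: 6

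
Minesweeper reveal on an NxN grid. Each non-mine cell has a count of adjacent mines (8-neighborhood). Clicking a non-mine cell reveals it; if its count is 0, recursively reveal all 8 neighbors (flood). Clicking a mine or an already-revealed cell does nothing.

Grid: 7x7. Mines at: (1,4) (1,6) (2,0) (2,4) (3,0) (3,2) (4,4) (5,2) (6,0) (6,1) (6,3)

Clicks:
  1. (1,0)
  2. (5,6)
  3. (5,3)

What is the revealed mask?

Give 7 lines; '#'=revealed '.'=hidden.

Answer: .......
#......
.....##
.....##
.....##
...####
....###

Derivation:
Click 1 (1,0) count=1: revealed 1 new [(1,0)] -> total=1
Click 2 (5,6) count=0: revealed 12 new [(2,5) (2,6) (3,5) (3,6) (4,5) (4,6) (5,4) (5,5) (5,6) (6,4) (6,5) (6,6)] -> total=13
Click 3 (5,3) count=3: revealed 1 new [(5,3)] -> total=14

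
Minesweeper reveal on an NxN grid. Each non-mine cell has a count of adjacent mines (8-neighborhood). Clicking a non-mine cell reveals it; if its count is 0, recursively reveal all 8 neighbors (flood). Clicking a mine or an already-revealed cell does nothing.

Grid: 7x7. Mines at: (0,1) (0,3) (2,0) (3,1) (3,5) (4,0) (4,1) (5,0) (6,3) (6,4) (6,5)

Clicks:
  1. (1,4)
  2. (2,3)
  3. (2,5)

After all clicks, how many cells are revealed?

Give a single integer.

Click 1 (1,4) count=1: revealed 1 new [(1,4)] -> total=1
Click 2 (2,3) count=0: revealed 14 new [(1,2) (1,3) (2,2) (2,3) (2,4) (3,2) (3,3) (3,4) (4,2) (4,3) (4,4) (5,2) (5,3) (5,4)] -> total=15
Click 3 (2,5) count=1: revealed 1 new [(2,5)] -> total=16

Answer: 16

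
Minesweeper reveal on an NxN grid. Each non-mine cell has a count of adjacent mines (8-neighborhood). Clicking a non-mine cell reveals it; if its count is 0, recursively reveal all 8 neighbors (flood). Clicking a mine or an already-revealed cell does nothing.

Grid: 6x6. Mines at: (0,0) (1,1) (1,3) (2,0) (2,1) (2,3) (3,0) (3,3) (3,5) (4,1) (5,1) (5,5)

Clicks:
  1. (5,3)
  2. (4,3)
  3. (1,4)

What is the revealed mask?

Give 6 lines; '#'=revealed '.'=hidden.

Click 1 (5,3) count=0: revealed 6 new [(4,2) (4,3) (4,4) (5,2) (5,3) (5,4)] -> total=6
Click 2 (4,3) count=1: revealed 0 new [(none)] -> total=6
Click 3 (1,4) count=2: revealed 1 new [(1,4)] -> total=7

Answer: ......
....#.
......
......
..###.
..###.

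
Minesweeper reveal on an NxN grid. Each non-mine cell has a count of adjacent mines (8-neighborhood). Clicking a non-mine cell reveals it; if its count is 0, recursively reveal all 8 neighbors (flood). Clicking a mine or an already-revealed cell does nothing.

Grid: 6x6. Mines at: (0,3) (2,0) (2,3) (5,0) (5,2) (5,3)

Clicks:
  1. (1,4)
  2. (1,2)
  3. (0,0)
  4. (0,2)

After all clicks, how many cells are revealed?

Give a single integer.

Click 1 (1,4) count=2: revealed 1 new [(1,4)] -> total=1
Click 2 (1,2) count=2: revealed 1 new [(1,2)] -> total=2
Click 3 (0,0) count=0: revealed 5 new [(0,0) (0,1) (0,2) (1,0) (1,1)] -> total=7
Click 4 (0,2) count=1: revealed 0 new [(none)] -> total=7

Answer: 7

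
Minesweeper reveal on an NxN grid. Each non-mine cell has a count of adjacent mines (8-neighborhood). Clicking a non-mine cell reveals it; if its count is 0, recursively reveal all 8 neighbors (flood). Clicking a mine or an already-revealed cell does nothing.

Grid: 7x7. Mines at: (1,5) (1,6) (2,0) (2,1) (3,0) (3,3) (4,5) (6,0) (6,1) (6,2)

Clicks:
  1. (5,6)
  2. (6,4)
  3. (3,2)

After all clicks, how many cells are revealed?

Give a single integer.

Click 1 (5,6) count=1: revealed 1 new [(5,6)] -> total=1
Click 2 (6,4) count=0: revealed 7 new [(5,3) (5,4) (5,5) (6,3) (6,4) (6,5) (6,6)] -> total=8
Click 3 (3,2) count=2: revealed 1 new [(3,2)] -> total=9

Answer: 9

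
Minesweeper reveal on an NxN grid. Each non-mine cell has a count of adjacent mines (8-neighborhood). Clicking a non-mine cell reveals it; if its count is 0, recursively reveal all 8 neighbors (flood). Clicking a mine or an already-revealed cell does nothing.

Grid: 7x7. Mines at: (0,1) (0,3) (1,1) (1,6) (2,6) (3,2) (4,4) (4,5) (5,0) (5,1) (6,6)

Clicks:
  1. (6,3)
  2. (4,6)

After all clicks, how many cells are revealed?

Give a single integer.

Answer: 9

Derivation:
Click 1 (6,3) count=0: revealed 8 new [(5,2) (5,3) (5,4) (5,5) (6,2) (6,3) (6,4) (6,5)] -> total=8
Click 2 (4,6) count=1: revealed 1 new [(4,6)] -> total=9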